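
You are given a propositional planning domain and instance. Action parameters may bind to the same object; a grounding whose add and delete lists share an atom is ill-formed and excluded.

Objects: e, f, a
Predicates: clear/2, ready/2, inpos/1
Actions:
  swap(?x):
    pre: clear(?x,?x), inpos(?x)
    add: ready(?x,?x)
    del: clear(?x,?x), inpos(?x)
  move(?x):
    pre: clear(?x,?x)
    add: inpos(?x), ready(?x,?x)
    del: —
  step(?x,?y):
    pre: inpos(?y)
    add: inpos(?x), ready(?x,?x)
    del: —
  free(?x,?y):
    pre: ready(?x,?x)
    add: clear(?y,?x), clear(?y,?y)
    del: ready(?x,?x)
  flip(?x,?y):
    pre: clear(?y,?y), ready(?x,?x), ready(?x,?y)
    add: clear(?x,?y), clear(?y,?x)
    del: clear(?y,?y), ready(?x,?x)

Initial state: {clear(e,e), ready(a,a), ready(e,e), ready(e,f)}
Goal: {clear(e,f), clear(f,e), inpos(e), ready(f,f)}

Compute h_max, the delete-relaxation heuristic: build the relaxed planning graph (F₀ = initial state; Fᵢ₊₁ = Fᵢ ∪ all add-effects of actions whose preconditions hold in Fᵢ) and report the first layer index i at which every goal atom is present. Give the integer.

2

F0 = init (4 atoms)
F1 = F0 ∪ {clear(a,a), clear(a,e), clear(e,a), clear(f,a), clear(f,e), clear(f,f), inpos(e)}  (11 atoms)
F2 = F1 ∪ {clear(e,f), inpos(a), inpos(f), ready(f,f)}  (15 atoms)
goal ⊆ F2  ⇒  h_max = 2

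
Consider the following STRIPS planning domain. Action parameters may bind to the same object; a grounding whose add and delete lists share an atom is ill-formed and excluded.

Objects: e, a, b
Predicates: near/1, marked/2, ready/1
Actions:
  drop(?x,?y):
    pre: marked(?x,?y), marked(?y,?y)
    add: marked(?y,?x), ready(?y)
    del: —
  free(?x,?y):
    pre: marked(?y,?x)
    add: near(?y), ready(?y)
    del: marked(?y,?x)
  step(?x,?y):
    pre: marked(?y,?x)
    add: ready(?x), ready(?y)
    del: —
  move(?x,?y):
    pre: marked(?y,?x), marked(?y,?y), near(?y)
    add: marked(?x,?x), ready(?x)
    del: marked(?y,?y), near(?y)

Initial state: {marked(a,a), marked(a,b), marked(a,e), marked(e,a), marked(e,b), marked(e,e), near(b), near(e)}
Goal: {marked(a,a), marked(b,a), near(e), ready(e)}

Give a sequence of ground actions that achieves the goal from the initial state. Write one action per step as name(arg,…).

1. move(b,e)  →  {marked(a,a), marked(a,b), marked(a,e), marked(b,b), marked(e,a), marked(e,b), near(b), ready(b)}
2. drop(a,b)  →  {marked(a,a), marked(a,b), marked(a,e), marked(b,a), marked(b,b), marked(e,a), marked(e,b), near(b), ready(b)}
3. free(a,e)  →  {marked(a,a), marked(a,b), marked(a,e), marked(b,a), marked(b,b), marked(e,b), near(b), near(e), ready(b), ready(e)}

move(b,e); drop(a,b); free(a,e)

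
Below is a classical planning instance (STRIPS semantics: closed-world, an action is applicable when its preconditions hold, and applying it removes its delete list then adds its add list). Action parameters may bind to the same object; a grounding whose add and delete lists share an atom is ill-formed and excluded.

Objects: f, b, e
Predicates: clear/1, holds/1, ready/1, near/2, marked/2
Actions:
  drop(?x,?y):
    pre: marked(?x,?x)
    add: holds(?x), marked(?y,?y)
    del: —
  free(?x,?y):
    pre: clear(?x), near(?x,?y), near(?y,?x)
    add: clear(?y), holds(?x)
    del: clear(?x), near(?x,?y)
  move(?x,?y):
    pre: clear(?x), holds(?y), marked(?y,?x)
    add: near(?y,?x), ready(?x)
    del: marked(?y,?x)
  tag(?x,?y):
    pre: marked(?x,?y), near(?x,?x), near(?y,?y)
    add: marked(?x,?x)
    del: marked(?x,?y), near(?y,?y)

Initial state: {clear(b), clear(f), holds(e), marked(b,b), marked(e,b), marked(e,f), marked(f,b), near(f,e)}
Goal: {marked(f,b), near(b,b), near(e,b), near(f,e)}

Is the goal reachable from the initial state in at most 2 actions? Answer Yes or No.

1. drop(b,f)  →  {clear(b), clear(f), holds(b), holds(e), marked(b,b), marked(e,b), marked(e,f), marked(f,b), marked(f,f), near(f,e)}
2. move(b,b)  →  {clear(b), clear(f), holds(b), holds(e), marked(e,b), marked(e,f), marked(f,b), marked(f,f), near(b,b), near(f,e), ready(b)}
3. move(b,e)  →  {clear(b), clear(f), holds(b), holds(e), marked(e,f), marked(f,b), marked(f,f), near(b,b), near(e,b), near(f,e), ready(b)}
optimal plan length = 3; 3 > 2

No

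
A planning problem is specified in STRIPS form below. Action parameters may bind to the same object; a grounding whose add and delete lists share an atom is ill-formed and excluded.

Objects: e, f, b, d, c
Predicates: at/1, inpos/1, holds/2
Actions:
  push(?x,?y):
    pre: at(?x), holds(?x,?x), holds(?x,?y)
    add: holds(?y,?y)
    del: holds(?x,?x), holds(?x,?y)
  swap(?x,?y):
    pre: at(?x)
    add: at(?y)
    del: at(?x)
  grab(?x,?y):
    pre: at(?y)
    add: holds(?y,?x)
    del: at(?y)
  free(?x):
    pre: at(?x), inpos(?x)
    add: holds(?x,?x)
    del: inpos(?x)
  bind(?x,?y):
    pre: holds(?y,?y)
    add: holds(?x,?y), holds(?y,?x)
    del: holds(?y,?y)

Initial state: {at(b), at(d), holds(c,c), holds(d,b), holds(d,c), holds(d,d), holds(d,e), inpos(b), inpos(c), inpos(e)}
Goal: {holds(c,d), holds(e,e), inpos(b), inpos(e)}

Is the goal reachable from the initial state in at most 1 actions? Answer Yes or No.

No

1. push(d,e)  →  {at(b), at(d), holds(c,c), holds(d,b), holds(d,c), holds(e,e), inpos(b), inpos(c), inpos(e)}
2. bind(d,c)  →  {at(b), at(d), holds(c,d), holds(d,b), holds(d,c), holds(e,e), inpos(b), inpos(c), inpos(e)}
optimal plan length = 2; 2 > 1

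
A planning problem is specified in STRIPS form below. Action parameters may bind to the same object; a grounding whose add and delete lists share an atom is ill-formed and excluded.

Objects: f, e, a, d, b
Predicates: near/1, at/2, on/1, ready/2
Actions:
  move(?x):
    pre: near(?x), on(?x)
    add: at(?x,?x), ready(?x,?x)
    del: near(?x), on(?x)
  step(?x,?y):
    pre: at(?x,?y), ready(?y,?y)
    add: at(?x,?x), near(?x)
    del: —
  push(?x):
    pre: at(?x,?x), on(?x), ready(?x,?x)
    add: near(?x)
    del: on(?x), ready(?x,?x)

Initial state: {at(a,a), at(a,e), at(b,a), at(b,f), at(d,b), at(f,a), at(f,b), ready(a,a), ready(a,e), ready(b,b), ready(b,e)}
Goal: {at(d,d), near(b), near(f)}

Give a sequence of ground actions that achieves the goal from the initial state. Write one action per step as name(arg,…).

1. step(f,a)  →  {at(a,a), at(a,e), at(b,a), at(b,f), at(d,b), at(f,a), at(f,b), at(f,f), near(f), ready(a,a), ready(a,e), ready(b,b), ready(b,e)}
2. step(d,b)  →  {at(a,a), at(a,e), at(b,a), at(b,f), at(d,b), at(d,d), at(f,a), at(f,b), at(f,f), near(d), near(f), ready(a,a), ready(a,e), ready(b,b), ready(b,e)}
3. step(b,a)  →  {at(a,a), at(a,e), at(b,a), at(b,b), at(b,f), at(d,b), at(d,d), at(f,a), at(f,b), at(f,f), near(b), near(d), near(f), ready(a,a), ready(a,e), ready(b,b), ready(b,e)}

step(f,a); step(d,b); step(b,a)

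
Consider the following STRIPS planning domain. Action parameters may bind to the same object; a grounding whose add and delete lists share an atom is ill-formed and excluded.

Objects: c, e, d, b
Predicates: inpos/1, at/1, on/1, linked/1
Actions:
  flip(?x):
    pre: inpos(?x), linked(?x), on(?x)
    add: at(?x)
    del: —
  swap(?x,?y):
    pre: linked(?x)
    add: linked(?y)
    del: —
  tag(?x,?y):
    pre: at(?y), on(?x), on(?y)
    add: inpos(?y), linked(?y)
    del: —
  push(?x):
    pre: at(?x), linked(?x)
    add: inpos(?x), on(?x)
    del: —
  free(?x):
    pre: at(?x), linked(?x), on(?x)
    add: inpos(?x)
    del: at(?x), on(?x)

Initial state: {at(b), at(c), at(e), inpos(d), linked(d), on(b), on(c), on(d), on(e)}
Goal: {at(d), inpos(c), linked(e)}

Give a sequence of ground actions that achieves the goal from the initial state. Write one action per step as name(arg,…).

1. flip(d)  →  {at(b), at(c), at(d), at(e), inpos(d), linked(d), on(b), on(c), on(d), on(e)}
2. swap(d,e)  →  {at(b), at(c), at(d), at(e), inpos(d), linked(d), linked(e), on(b), on(c), on(d), on(e)}
3. tag(c,c)  →  {at(b), at(c), at(d), at(e), inpos(c), inpos(d), linked(c), linked(d), linked(e), on(b), on(c), on(d), on(e)}

flip(d); swap(d,e); tag(c,c)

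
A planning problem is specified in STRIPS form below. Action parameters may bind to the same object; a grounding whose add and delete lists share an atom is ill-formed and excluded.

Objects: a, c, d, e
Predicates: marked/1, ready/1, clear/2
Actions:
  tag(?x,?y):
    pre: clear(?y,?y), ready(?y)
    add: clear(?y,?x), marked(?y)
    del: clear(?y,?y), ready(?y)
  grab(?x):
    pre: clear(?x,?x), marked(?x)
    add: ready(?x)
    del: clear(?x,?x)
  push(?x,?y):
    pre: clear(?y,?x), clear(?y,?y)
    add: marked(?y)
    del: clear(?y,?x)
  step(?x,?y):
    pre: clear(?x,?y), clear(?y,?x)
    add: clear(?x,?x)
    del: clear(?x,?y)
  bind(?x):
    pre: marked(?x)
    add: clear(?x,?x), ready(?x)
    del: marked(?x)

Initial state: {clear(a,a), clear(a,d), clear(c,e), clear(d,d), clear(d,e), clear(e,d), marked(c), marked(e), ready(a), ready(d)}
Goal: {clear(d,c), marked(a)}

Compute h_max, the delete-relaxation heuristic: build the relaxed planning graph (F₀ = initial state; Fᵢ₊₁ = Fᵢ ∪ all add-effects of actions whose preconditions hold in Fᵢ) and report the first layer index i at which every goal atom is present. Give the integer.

1

F0 = init (10 atoms)
F1 = F0 ∪ {clear(a,c), clear(a,e), clear(c,c), clear(d,a), clear(d,c), clear(e,e), marked(a), marked(d), ready(c), ready(e)}  (20 atoms)
goal ⊆ F1  ⇒  h_max = 1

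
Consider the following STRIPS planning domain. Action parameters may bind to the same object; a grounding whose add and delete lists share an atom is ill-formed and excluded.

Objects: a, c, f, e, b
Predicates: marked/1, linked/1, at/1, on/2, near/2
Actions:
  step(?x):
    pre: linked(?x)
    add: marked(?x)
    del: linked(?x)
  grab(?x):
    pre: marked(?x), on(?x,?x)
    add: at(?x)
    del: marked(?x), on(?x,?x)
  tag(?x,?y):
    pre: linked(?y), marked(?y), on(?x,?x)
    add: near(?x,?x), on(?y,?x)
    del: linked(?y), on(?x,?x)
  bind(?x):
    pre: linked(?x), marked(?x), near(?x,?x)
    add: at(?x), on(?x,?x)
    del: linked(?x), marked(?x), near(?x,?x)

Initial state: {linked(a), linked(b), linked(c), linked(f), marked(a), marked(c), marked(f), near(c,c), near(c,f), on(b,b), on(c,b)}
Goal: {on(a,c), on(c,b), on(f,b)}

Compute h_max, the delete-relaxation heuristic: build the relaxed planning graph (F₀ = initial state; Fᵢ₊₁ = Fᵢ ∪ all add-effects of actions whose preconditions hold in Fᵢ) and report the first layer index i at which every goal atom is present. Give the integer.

F0 = init (11 atoms)
F1 = F0 ∪ {at(c), marked(b), near(b,b), on(a,b), on(c,c), on(f,b)}  (17 atoms)
F2 = F1 ∪ {at(b), on(a,c), on(b,c), on(f,c)}  (21 atoms)
goal ⊆ F2  ⇒  h_max = 2

2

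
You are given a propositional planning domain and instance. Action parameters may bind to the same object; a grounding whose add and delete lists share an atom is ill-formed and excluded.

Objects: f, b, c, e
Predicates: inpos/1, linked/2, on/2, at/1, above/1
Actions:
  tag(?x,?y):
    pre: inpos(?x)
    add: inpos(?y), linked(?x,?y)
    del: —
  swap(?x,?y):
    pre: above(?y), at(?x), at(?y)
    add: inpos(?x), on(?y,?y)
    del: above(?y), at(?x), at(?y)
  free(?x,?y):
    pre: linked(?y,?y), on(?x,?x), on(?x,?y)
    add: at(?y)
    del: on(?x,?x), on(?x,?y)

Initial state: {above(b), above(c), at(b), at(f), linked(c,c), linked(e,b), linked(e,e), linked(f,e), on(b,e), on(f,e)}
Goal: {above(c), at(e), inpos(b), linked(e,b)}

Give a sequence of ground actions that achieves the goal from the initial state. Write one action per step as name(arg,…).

1. swap(b,b)  →  {above(c), at(f), inpos(b), linked(c,c), linked(e,b), linked(e,e), linked(f,e), on(b,b), on(b,e), on(f,e)}
2. free(b,e)  →  {above(c), at(e), at(f), inpos(b), linked(c,c), linked(e,b), linked(e,e), linked(f,e), on(f,e)}

swap(b,b); free(b,e)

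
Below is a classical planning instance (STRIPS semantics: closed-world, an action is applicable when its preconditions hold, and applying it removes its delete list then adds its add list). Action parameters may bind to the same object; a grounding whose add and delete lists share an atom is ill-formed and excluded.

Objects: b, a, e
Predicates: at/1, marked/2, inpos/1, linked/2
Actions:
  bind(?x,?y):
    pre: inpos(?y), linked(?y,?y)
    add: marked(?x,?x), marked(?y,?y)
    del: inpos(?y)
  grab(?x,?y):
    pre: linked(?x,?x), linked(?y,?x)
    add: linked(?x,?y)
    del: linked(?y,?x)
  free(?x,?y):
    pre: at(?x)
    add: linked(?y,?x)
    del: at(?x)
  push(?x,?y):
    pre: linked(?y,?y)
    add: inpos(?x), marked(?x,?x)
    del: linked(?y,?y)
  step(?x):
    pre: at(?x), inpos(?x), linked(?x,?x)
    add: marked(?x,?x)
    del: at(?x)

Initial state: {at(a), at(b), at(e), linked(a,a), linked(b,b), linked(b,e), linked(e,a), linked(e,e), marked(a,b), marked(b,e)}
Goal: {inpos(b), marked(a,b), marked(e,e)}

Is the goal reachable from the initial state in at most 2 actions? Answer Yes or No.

1. push(b,b)  →  {at(a), at(b), at(e), inpos(b), linked(a,a), linked(b,e), linked(e,a), linked(e,e), marked(a,b), marked(b,b), marked(b,e)}
2. push(e,a)  →  {at(a), at(b), at(e), inpos(b), inpos(e), linked(b,e), linked(e,a), linked(e,e), marked(a,b), marked(b,b), marked(b,e), marked(e,e)}
optimal plan length = 2; 2 ≤ 2

Yes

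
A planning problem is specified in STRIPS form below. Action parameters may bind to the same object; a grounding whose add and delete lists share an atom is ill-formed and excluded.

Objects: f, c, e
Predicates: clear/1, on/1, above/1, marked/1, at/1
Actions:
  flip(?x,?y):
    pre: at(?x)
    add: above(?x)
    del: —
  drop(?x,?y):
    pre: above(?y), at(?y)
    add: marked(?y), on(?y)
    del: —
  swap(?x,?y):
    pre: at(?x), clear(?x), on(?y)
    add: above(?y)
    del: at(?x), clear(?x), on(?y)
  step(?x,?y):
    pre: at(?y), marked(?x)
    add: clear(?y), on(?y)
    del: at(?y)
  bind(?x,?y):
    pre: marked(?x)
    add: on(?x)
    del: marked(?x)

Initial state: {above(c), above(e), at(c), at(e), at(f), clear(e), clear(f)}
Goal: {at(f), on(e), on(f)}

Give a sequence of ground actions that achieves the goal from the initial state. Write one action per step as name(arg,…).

flip(f,f); drop(f,f); drop(f,e)

1. flip(f,f)  →  {above(c), above(e), above(f), at(c), at(e), at(f), clear(e), clear(f)}
2. drop(f,f)  →  {above(c), above(e), above(f), at(c), at(e), at(f), clear(e), clear(f), marked(f), on(f)}
3. drop(f,e)  →  {above(c), above(e), above(f), at(c), at(e), at(f), clear(e), clear(f), marked(e), marked(f), on(e), on(f)}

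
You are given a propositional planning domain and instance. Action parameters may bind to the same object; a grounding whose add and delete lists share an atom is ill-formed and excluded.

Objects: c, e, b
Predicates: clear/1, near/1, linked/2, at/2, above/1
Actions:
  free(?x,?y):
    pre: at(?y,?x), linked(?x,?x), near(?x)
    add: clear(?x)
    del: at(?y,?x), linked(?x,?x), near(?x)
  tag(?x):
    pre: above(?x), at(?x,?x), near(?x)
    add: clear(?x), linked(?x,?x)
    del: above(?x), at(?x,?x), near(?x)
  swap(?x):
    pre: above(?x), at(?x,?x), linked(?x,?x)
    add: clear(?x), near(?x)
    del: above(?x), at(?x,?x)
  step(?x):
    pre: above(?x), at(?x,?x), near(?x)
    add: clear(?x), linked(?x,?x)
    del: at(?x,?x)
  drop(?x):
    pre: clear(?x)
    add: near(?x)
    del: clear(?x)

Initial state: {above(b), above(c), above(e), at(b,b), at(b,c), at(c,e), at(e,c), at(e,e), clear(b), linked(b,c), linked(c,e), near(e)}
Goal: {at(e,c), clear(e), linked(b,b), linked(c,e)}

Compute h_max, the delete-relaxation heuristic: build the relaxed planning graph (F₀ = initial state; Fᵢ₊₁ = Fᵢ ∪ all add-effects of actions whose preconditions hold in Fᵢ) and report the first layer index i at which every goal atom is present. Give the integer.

F0 = init (12 atoms)
F1 = F0 ∪ {clear(e), linked(e,e), near(b)}  (15 atoms)
F2 = F1 ∪ {linked(b,b)}  (16 atoms)
goal ⊆ F2  ⇒  h_max = 2

2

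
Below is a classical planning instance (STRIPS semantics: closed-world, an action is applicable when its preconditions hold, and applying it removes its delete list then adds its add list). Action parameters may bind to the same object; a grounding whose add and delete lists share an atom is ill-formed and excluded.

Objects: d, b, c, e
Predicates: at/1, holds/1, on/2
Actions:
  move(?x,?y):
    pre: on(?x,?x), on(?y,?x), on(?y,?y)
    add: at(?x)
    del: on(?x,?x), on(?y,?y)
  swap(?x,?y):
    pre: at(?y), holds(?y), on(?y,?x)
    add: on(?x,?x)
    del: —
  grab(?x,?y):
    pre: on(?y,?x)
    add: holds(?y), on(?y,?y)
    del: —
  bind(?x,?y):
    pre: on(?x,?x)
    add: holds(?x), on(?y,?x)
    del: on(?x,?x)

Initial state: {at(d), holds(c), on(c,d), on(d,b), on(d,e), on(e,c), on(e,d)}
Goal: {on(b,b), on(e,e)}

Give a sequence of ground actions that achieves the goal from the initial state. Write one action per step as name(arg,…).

grab(d,e); grab(b,d); swap(b,d)

1. grab(d,e)  →  {at(d), holds(c), holds(e), on(c,d), on(d,b), on(d,e), on(e,c), on(e,d), on(e,e)}
2. grab(b,d)  →  {at(d), holds(c), holds(d), holds(e), on(c,d), on(d,b), on(d,d), on(d,e), on(e,c), on(e,d), on(e,e)}
3. swap(b,d)  →  {at(d), holds(c), holds(d), holds(e), on(b,b), on(c,d), on(d,b), on(d,d), on(d,e), on(e,c), on(e,d), on(e,e)}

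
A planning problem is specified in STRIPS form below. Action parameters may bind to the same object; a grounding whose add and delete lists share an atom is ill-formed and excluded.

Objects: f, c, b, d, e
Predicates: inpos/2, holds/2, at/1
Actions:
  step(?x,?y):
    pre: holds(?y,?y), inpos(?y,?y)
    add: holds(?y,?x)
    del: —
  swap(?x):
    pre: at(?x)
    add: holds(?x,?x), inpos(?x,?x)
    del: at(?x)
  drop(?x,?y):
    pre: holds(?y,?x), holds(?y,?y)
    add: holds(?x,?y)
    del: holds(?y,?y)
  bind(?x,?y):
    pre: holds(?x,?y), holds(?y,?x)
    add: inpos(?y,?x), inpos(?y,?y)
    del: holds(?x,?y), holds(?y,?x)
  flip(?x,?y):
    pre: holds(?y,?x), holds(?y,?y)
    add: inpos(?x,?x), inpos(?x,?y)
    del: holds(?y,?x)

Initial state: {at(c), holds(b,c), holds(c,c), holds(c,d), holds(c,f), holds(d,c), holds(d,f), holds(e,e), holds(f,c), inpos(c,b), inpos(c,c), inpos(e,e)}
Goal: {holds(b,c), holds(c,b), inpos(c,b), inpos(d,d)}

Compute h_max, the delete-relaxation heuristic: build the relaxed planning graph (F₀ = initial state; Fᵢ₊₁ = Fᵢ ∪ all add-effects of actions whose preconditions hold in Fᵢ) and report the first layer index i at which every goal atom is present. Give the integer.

1

F0 = init (12 atoms)
F1 = F0 ∪ {holds(c,b), holds(c,e), holds(e,b), holds(e,c), holds(e,d), holds(e,f), inpos(c,d), inpos(c,f), inpos(d,c), inpos(d,d), inpos(f,c), inpos(f,f)}  (24 atoms)
goal ⊆ F1  ⇒  h_max = 1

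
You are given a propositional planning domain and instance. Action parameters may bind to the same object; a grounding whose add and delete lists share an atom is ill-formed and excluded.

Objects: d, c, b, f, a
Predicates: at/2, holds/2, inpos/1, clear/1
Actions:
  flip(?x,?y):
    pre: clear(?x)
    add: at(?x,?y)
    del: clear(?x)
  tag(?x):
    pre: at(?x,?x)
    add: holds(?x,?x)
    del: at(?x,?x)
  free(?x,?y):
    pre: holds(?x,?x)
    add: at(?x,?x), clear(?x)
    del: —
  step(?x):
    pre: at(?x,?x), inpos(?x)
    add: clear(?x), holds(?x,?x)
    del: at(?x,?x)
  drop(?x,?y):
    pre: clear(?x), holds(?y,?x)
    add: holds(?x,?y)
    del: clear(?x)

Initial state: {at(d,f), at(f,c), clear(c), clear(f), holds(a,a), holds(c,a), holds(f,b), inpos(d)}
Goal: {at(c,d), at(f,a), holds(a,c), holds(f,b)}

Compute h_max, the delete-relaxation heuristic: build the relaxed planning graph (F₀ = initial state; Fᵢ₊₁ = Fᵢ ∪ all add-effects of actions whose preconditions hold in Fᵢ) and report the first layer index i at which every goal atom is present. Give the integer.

F0 = init (8 atoms)
F1 = F0 ∪ {at(a,a), at(c,a), at(c,b), at(c,c), at(c,d), at(c,f), at(f,a), at(f,b), at(f,d), at(f,f), clear(a)}  (19 atoms)
F2 = F1 ∪ {at(a,b), at(a,c), at(a,d), at(a,f), holds(a,c), holds(c,c), holds(f,f)}  (26 atoms)
goal ⊆ F2  ⇒  h_max = 2

2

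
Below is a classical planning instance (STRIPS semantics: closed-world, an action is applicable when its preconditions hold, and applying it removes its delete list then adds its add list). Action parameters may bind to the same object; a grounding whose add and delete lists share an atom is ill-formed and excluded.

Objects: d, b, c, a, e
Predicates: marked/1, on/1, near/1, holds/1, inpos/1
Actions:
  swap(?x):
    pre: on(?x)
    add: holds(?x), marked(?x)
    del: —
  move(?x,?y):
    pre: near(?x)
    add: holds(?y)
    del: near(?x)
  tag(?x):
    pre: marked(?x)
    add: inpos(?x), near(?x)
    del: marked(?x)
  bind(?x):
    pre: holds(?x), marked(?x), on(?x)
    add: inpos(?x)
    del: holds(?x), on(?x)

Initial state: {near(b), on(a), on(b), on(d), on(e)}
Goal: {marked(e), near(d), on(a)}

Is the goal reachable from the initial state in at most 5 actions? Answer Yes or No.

1. swap(d)  →  {holds(d), marked(d), near(b), on(a), on(b), on(d), on(e)}
2. swap(e)  →  {holds(d), holds(e), marked(d), marked(e), near(b), on(a), on(b), on(d), on(e)}
3. tag(d)  →  {holds(d), holds(e), inpos(d), marked(e), near(b), near(d), on(a), on(b), on(d), on(e)}
optimal plan length = 3; 3 ≤ 5

Yes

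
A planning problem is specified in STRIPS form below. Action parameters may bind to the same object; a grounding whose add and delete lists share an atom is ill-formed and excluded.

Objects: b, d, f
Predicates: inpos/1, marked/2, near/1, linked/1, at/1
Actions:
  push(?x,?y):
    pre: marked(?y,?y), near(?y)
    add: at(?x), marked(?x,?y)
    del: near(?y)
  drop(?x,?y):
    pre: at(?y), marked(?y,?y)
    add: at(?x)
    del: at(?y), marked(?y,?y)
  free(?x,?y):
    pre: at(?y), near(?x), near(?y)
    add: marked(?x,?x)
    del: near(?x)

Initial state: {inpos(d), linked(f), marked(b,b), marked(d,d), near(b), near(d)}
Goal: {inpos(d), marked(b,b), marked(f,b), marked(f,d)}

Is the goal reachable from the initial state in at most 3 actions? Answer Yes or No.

Yes

1. push(f,b)  →  {at(f), inpos(d), linked(f), marked(b,b), marked(d,d), marked(f,b), near(d)}
2. push(f,d)  →  {at(f), inpos(d), linked(f), marked(b,b), marked(d,d), marked(f,b), marked(f,d)}
optimal plan length = 2; 2 ≤ 3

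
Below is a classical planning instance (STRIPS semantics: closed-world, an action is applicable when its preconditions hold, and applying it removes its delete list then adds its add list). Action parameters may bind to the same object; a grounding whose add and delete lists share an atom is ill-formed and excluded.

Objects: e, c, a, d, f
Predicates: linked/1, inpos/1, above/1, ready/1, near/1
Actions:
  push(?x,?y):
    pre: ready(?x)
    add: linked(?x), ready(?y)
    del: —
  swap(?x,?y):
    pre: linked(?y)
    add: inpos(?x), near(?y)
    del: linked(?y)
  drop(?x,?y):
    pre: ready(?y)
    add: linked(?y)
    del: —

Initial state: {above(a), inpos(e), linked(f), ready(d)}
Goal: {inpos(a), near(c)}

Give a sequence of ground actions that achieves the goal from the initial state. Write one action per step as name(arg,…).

push(d,c); push(c,e); swap(a,c)

1. push(d,c)  →  {above(a), inpos(e), linked(d), linked(f), ready(c), ready(d)}
2. push(c,e)  →  {above(a), inpos(e), linked(c), linked(d), linked(f), ready(c), ready(d), ready(e)}
3. swap(a,c)  →  {above(a), inpos(a), inpos(e), linked(d), linked(f), near(c), ready(c), ready(d), ready(e)}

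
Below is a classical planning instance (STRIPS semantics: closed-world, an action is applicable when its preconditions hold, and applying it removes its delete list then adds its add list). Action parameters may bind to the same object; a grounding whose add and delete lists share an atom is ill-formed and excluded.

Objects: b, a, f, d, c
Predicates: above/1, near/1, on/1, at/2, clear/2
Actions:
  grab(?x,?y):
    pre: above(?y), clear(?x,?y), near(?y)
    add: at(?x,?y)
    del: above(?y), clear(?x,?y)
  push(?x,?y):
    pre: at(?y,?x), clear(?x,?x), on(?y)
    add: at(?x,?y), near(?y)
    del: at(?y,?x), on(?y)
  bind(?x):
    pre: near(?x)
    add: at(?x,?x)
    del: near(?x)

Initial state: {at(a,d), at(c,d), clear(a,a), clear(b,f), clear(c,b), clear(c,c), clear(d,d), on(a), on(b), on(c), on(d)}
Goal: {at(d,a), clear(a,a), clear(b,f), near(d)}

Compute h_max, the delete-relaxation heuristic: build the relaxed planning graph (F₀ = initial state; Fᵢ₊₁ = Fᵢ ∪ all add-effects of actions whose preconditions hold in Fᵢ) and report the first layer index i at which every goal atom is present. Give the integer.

F0 = init (11 atoms)
F1 = F0 ∪ {at(d,a), at(d,c), near(a), near(c)}  (15 atoms)
F2 = F1 ∪ {at(a,a), at(c,c), near(d)}  (18 atoms)
goal ⊆ F2  ⇒  h_max = 2

2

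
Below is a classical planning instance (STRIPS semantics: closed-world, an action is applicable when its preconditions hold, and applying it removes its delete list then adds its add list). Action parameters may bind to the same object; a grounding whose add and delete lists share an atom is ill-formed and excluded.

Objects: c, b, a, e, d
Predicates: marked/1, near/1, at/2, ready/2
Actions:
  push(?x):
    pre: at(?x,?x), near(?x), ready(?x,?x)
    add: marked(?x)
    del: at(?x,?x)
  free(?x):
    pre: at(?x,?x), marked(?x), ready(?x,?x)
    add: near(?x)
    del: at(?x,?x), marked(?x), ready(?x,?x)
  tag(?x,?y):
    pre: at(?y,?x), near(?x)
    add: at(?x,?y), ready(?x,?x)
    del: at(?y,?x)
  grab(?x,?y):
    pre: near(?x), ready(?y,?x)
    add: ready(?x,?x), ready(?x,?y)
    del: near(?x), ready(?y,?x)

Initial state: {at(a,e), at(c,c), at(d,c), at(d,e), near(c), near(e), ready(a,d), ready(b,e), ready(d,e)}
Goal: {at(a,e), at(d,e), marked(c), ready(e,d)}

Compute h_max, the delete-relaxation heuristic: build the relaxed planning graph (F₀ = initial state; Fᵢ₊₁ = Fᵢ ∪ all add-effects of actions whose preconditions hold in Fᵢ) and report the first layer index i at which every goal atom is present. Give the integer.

2

F0 = init (9 atoms)
F1 = F0 ∪ {at(c,d), at(e,a), at(e,d), ready(c,c), ready(e,b), ready(e,d), ready(e,e)}  (16 atoms)
F2 = F1 ∪ {marked(c)}  (17 atoms)
goal ⊆ F2  ⇒  h_max = 2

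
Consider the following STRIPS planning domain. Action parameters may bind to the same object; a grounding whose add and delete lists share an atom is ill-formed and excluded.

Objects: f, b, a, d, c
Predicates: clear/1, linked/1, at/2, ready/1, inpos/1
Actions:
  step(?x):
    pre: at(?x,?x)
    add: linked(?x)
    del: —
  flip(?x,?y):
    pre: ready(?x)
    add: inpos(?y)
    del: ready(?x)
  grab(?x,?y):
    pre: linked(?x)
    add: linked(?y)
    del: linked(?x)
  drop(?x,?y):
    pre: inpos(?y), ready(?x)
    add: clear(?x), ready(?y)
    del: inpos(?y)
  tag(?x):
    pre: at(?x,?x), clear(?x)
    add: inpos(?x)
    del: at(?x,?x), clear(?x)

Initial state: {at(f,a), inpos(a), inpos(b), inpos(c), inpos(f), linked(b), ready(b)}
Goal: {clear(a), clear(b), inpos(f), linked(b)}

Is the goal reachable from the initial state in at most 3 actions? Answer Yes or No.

Yes

1. drop(b,a)  →  {at(f,a), clear(b), inpos(b), inpos(c), inpos(f), linked(b), ready(a), ready(b)}
2. drop(a,b)  →  {at(f,a), clear(a), clear(b), inpos(c), inpos(f), linked(b), ready(a), ready(b)}
optimal plan length = 2; 2 ≤ 3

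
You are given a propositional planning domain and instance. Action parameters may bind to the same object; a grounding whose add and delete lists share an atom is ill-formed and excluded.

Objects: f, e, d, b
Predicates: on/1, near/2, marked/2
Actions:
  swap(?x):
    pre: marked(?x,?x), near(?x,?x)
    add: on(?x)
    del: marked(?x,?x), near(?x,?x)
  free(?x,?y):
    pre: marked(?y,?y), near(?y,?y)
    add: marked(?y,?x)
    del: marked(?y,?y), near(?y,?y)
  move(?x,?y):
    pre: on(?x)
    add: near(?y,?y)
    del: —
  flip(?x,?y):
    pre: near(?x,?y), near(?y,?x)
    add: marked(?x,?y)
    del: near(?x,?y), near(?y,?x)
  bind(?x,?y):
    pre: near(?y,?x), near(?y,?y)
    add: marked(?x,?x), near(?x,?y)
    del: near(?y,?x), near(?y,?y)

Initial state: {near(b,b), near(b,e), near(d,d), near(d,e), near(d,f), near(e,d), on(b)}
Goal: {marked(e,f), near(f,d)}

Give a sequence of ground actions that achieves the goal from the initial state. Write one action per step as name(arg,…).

move(b,e); bind(f,d); bind(e,b); free(f,e)

1. move(b,e)  →  {near(b,b), near(b,e), near(d,d), near(d,e), near(d,f), near(e,d), near(e,e), on(b)}
2. bind(f,d)  →  {marked(f,f), near(b,b), near(b,e), near(d,e), near(e,d), near(e,e), near(f,d), on(b)}
3. bind(e,b)  →  {marked(e,e), marked(f,f), near(d,e), near(e,b), near(e,d), near(e,e), near(f,d), on(b)}
4. free(f,e)  →  {marked(e,f), marked(f,f), near(d,e), near(e,b), near(e,d), near(f,d), on(b)}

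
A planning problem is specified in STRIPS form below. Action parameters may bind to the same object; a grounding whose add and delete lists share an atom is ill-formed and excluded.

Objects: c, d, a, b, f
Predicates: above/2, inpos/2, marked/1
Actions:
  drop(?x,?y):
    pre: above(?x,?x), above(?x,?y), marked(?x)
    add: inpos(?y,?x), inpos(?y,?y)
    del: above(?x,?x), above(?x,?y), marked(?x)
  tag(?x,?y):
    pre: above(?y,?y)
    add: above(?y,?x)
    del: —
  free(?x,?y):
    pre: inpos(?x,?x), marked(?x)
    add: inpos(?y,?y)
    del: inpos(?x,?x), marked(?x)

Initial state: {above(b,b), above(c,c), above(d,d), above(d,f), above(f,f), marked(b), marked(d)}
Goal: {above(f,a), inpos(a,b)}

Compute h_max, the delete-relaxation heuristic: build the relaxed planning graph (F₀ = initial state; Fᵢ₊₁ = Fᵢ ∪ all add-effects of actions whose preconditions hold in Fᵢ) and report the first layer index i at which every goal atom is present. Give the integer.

F0 = init (7 atoms)
F1 = F0 ∪ {above(b,a), above(b,c), above(b,d), above(b,f), above(c,a), above(c,b), above(c,d), above(c,f), above(d,a), above(d,b), above(d,c), above(f,a), above(f,b), above(f,c), above(f,d), inpos(b,b), inpos(d,d), inpos(f,d), inpos(f,f)}  (26 atoms)
F2 = F1 ∪ {inpos(a,a), inpos(a,b), inpos(a,d), inpos(b,d), inpos(c,b), inpos(c,c), inpos(c,d), inpos(d,b), inpos(f,b)}  (35 atoms)
goal ⊆ F2  ⇒  h_max = 2

2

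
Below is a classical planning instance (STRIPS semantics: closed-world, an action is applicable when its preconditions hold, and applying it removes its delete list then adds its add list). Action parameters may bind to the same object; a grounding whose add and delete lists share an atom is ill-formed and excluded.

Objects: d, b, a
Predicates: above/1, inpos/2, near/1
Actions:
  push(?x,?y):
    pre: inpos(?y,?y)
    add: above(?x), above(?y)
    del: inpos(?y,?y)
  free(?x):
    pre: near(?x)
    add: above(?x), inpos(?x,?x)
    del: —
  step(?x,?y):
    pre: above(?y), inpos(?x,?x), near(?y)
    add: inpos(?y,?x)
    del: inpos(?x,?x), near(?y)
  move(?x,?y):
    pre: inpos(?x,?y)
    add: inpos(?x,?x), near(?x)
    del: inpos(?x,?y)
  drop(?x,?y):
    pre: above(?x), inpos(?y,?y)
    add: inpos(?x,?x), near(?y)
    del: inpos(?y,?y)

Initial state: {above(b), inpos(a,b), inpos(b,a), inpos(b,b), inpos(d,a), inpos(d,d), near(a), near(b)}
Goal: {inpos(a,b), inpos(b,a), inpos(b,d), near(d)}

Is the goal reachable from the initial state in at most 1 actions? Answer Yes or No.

No

1. step(d,b)  →  {above(b), inpos(a,b), inpos(b,a), inpos(b,b), inpos(b,d), inpos(d,a), near(a)}
2. move(d,a)  →  {above(b), inpos(a,b), inpos(b,a), inpos(b,b), inpos(b,d), inpos(d,d), near(a), near(d)}
optimal plan length = 2; 2 > 1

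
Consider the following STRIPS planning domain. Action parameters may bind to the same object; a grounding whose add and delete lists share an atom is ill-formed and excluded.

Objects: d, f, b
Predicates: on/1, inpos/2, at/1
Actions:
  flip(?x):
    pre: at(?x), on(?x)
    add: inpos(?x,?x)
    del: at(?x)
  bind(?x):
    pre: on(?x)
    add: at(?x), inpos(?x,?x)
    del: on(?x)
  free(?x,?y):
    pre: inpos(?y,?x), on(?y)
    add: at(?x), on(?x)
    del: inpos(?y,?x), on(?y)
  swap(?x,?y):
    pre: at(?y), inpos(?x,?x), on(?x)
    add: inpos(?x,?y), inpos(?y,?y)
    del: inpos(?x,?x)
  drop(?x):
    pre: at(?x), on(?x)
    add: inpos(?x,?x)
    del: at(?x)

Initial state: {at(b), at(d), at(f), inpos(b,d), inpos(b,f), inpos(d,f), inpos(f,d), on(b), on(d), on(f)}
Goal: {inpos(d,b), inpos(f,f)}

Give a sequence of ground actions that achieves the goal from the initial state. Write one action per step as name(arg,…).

1. flip(d)  →  {at(b), at(f), inpos(b,d), inpos(b,f), inpos(d,d), inpos(d,f), inpos(f,d), on(b), on(d), on(f)}
2. flip(f)  →  {at(b), inpos(b,d), inpos(b,f), inpos(d,d), inpos(d,f), inpos(f,d), inpos(f,f), on(b), on(d), on(f)}
3. swap(d,b)  →  {at(b), inpos(b,b), inpos(b,d), inpos(b,f), inpos(d,b), inpos(d,f), inpos(f,d), inpos(f,f), on(b), on(d), on(f)}

flip(d); flip(f); swap(d,b)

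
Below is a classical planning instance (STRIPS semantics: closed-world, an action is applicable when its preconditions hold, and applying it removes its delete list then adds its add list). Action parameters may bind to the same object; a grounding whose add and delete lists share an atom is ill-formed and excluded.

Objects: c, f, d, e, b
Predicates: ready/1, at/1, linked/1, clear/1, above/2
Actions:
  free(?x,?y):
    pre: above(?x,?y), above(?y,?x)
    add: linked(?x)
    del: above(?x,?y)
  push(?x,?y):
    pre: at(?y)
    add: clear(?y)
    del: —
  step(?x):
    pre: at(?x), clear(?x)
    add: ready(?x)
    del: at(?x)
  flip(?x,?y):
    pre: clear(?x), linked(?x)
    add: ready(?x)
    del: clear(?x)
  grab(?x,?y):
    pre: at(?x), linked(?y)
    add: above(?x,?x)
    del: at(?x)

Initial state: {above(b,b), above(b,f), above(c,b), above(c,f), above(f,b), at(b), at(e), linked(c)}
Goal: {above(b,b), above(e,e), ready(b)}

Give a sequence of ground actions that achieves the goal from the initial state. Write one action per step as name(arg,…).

1. push(c,b)  →  {above(b,b), above(b,f), above(c,b), above(c,f), above(f,b), at(b), at(e), clear(b), linked(c)}
2. step(b)  →  {above(b,b), above(b,f), above(c,b), above(c,f), above(f,b), at(e), clear(b), linked(c), ready(b)}
3. grab(e,c)  →  {above(b,b), above(b,f), above(c,b), above(c,f), above(e,e), above(f,b), clear(b), linked(c), ready(b)}

push(c,b); step(b); grab(e,c)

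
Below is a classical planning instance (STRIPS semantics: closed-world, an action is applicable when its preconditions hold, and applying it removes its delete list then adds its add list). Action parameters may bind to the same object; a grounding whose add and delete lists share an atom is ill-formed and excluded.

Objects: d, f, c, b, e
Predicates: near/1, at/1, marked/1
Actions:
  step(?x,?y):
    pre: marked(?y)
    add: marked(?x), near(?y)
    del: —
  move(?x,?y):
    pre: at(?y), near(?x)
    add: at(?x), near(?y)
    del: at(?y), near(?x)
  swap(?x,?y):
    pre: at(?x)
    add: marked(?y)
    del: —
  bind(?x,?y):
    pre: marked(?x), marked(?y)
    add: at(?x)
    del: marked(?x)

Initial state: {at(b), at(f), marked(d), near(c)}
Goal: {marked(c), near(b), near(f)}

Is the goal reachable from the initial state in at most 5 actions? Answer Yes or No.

Yes

1. step(f,d)  →  {at(b), at(f), marked(d), marked(f), near(c), near(d)}
2. step(c,f)  →  {at(b), at(f), marked(c), marked(d), marked(f), near(c), near(d), near(f)}
3. move(d,b)  →  {at(d), at(f), marked(c), marked(d), marked(f), near(b), near(c), near(f)}
optimal plan length = 3; 3 ≤ 5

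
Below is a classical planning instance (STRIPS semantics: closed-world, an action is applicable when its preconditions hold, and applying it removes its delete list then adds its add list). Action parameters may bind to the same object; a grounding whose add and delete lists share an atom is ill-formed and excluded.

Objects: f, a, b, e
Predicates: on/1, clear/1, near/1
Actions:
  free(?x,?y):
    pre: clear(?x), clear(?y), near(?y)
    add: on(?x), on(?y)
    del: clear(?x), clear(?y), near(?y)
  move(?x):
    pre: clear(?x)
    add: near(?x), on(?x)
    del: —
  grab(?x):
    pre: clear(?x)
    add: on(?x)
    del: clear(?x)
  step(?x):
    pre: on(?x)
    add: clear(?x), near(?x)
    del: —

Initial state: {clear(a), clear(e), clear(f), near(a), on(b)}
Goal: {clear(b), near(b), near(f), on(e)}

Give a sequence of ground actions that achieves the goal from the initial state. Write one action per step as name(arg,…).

free(e,a); move(f); step(b)

1. free(e,a)  →  {clear(f), on(a), on(b), on(e)}
2. move(f)  →  {clear(f), near(f), on(a), on(b), on(e), on(f)}
3. step(b)  →  {clear(b), clear(f), near(b), near(f), on(a), on(b), on(e), on(f)}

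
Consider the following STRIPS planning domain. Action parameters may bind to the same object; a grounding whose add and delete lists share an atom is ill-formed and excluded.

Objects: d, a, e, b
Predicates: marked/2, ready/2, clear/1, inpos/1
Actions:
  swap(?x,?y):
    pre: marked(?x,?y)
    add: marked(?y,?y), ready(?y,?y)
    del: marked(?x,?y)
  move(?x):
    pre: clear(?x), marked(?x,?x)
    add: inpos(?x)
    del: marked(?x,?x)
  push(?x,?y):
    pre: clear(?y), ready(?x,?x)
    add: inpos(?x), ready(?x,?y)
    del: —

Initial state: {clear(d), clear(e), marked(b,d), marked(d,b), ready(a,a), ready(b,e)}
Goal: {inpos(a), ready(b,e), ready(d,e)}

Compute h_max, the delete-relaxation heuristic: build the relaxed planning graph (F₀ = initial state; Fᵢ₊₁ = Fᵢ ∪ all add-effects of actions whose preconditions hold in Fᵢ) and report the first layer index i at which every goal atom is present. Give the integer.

2

F0 = init (6 atoms)
F1 = F0 ∪ {inpos(a), marked(b,b), marked(d,d), ready(a,d), ready(a,e), ready(b,b), ready(d,d)}  (13 atoms)
F2 = F1 ∪ {inpos(b), inpos(d), ready(b,d), ready(d,e)}  (17 atoms)
goal ⊆ F2  ⇒  h_max = 2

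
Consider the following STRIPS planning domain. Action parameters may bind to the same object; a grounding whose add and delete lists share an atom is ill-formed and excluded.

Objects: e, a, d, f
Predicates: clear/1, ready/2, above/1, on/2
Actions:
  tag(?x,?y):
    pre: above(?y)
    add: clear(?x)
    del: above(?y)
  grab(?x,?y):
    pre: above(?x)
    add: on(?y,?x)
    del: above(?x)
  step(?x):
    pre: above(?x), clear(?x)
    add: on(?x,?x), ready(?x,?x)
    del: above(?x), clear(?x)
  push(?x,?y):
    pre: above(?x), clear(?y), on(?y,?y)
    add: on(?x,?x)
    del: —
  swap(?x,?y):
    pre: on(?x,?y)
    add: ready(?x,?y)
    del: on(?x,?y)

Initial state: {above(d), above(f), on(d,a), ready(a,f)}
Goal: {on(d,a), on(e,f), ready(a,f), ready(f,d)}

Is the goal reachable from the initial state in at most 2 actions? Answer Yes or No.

1. grab(d,f)  →  {above(f), on(d,a), on(f,d), ready(a,f)}
2. grab(f,e)  →  {on(d,a), on(e,f), on(f,d), ready(a,f)}
3. swap(f,d)  →  {on(d,a), on(e,f), ready(a,f), ready(f,d)}
optimal plan length = 3; 3 > 2

No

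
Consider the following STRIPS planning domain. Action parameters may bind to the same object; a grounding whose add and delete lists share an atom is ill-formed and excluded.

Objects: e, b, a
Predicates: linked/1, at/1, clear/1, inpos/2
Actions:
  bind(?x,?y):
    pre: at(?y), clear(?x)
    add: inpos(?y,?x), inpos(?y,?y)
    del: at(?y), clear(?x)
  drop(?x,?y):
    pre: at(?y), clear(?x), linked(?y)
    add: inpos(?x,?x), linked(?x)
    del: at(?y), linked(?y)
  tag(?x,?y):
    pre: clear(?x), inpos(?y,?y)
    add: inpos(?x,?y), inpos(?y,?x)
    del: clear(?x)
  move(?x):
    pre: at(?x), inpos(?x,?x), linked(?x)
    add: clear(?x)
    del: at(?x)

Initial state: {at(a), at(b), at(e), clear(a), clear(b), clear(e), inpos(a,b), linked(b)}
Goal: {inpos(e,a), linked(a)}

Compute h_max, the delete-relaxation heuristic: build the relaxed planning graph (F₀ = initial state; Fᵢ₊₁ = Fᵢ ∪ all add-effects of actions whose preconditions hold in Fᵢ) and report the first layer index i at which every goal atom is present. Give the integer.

F0 = init (8 atoms)
F1 = F0 ∪ {inpos(a,a), inpos(a,e), inpos(b,a), inpos(b,b), inpos(b,e), inpos(e,a), inpos(e,b), inpos(e,e), linked(a), linked(e)}  (18 atoms)
goal ⊆ F1  ⇒  h_max = 1

1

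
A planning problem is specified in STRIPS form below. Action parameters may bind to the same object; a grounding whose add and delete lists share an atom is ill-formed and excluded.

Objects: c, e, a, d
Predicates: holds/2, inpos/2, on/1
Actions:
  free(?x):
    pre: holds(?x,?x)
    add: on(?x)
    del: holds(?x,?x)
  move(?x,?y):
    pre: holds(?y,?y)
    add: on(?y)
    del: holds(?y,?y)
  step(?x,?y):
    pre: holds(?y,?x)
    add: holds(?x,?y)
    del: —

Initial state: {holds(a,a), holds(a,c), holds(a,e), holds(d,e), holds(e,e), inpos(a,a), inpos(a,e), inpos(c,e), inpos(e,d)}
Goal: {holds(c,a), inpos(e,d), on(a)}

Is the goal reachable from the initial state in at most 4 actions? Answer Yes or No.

1. free(a)  →  {holds(a,c), holds(a,e), holds(d,e), holds(e,e), inpos(a,a), inpos(a,e), inpos(c,e), inpos(e,d), on(a)}
2. step(c,a)  →  {holds(a,c), holds(a,e), holds(c,a), holds(d,e), holds(e,e), inpos(a,a), inpos(a,e), inpos(c,e), inpos(e,d), on(a)}
optimal plan length = 2; 2 ≤ 4

Yes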